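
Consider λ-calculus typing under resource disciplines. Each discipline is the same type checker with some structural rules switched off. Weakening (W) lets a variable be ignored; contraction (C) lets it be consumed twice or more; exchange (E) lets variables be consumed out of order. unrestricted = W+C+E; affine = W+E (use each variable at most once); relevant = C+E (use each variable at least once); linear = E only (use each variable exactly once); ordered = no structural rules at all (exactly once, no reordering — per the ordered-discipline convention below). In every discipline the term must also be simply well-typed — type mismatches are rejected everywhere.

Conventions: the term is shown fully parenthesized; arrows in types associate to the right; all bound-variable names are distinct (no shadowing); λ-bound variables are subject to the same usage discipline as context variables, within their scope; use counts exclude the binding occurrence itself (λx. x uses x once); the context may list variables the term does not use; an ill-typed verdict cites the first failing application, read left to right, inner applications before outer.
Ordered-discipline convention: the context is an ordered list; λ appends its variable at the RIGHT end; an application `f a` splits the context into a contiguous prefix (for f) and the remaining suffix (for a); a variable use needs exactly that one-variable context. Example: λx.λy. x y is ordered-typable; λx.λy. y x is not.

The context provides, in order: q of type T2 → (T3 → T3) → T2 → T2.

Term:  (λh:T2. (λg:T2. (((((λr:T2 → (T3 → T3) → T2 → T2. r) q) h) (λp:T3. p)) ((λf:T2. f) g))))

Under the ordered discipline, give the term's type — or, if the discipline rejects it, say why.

term : T2 → T2 → T2
use counts: q ×1, h (bound) ×1, g (bound) ×1, r (bound) ×1, p (bound) ×1, f (bound) ×1
left-to-right use order: r, q, h, p, f, g
typing: the term checks, with type T2 → T2 → T2
all disciplines: ordered ✓ · linear ✓ · affine ✓ · relevant ✓ · unrestricted ✓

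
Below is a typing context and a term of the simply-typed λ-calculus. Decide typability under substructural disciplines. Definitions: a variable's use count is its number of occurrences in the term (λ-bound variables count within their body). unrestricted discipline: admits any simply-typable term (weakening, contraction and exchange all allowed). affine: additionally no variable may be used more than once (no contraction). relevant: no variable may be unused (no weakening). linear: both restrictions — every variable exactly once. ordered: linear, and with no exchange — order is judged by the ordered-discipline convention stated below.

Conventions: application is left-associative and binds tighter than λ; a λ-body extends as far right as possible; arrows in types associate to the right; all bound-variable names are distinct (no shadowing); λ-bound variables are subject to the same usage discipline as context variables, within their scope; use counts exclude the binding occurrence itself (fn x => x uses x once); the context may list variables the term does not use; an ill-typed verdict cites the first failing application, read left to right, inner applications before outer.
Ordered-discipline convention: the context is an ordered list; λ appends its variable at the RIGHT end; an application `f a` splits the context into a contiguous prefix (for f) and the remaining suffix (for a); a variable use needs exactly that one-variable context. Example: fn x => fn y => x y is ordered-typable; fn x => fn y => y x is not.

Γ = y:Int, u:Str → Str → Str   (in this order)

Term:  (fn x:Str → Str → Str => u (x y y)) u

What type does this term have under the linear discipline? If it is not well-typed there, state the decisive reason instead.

not well-typed under linear — fails simple typing
use counts: y: 2; u: 2; x (λ-bound): 1
order of uses: u, x, y, y, u
typing: ill-typed: an application expects Str but receives Int
across the five disciplines: ordered ✗ | linear ✗ | affine ✗ | relevant ✗ | unrestricted ✗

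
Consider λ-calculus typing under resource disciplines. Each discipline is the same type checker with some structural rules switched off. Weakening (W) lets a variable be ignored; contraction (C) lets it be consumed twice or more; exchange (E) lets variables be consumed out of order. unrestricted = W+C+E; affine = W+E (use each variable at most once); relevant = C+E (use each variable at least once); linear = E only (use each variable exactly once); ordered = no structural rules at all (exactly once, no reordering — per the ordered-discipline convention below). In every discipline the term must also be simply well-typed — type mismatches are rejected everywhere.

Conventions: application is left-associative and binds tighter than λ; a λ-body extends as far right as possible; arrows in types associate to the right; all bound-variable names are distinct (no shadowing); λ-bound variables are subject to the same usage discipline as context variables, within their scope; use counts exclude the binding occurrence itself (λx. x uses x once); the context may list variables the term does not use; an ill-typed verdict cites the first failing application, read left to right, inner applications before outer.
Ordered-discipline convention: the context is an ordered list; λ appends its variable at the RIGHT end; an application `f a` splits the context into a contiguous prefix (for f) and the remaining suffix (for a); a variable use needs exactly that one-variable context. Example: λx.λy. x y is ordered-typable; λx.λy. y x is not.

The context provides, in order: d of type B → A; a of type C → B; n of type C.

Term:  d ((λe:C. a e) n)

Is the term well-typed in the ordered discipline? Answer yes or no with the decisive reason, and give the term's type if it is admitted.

yes — d, a, n, e: once each, no exchange needed; term : A
counts: d: 1×, a: 1×, n: 1×, e (bound): 1×
left-to-right use order: d, a, e, n
typing: well-typed — term : A
summary: ordered ✓ | linear ✓ | affine ✓ | relevant ✓ | unrestricted ✓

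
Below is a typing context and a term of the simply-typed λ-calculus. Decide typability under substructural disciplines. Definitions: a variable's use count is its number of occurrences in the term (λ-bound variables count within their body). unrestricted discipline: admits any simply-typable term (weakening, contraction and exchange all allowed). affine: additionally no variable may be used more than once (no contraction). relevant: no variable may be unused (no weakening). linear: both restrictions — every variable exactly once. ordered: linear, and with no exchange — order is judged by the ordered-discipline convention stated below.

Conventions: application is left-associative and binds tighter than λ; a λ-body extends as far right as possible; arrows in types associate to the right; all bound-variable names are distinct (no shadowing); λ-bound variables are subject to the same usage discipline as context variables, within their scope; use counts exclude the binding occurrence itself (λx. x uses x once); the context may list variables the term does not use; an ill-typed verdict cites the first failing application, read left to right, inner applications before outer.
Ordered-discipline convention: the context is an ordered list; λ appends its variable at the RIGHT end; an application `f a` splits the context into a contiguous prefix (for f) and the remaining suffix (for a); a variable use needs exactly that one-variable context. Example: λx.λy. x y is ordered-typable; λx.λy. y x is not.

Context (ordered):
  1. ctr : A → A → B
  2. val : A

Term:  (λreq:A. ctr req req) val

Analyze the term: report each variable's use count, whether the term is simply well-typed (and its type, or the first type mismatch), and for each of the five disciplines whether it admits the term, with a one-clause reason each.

counts: ctr ×1, val ×1, req (bound) ×2
uses in reading order: ctr, req, req, val
typing: ✓ — B
ordered: ✗ — req ×2 used more than once (contraction)
linear: ✗ — req ×2 used more than once (contraction)
affine: ✗ — req ×2 used more than once (contraction)
relevant: ✓ — at least one use each (ctr, val, req)
unrestricted: ✓ — simply typable at B; W, C, E all held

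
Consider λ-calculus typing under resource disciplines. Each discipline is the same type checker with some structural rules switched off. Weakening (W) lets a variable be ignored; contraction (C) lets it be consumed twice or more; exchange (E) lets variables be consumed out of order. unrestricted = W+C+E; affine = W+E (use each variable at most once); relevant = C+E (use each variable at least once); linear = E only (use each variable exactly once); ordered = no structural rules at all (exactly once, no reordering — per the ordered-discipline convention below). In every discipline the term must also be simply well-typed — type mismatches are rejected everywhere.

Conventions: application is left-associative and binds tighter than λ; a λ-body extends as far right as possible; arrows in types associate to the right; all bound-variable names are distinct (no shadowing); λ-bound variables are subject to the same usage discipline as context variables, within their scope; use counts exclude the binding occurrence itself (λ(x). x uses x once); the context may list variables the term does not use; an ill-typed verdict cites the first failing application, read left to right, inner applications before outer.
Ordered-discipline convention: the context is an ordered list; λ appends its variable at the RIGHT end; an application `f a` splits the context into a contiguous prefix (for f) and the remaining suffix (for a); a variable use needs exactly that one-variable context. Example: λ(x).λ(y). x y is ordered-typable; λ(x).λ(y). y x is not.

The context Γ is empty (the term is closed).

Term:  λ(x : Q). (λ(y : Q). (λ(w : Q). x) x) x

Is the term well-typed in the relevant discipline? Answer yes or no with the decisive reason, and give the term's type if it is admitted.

no — unused: y, w — weakening required
variable uses: x [bound]=3; y [bound]=0; w [bound]=0
uses in reading order: x, x, x
typing: well-typed at Q → Q
all disciplines: ordered ✗; linear ✗; affine ✗; relevant ✗; unrestricted ✓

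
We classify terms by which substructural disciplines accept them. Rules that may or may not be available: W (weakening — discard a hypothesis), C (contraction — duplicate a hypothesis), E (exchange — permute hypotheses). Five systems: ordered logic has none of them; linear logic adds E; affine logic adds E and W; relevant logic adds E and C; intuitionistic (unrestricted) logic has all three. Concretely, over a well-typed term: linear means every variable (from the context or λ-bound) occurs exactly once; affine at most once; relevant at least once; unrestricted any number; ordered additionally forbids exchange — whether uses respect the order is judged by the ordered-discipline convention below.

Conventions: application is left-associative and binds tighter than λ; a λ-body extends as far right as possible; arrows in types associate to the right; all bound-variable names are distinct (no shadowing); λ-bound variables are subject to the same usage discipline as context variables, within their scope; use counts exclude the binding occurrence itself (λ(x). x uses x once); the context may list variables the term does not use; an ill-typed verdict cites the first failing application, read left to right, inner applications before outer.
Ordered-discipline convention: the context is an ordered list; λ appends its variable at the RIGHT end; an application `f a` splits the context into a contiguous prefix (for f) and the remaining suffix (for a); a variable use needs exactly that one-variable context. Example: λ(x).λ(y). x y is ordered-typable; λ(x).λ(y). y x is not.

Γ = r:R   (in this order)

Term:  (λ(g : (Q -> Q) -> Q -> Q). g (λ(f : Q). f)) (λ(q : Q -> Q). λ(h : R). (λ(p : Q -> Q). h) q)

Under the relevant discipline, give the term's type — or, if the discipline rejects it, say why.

not well-typed under relevant — the type mismatch rejects it
counts: r ×0, g (bound) ×1, f (bound) ×1, q (bound) ×1, h (bound) ×1, p (bound) ×0
left-to-right use order: g, f, h, q
typing: ill-typed: an application expects (Q -> Q) -> Q -> Q but receives (Q -> Q) -> R -> R
summary: ordered ✗; linear ✗; affine ✗; relevant ✗; unrestricted ✗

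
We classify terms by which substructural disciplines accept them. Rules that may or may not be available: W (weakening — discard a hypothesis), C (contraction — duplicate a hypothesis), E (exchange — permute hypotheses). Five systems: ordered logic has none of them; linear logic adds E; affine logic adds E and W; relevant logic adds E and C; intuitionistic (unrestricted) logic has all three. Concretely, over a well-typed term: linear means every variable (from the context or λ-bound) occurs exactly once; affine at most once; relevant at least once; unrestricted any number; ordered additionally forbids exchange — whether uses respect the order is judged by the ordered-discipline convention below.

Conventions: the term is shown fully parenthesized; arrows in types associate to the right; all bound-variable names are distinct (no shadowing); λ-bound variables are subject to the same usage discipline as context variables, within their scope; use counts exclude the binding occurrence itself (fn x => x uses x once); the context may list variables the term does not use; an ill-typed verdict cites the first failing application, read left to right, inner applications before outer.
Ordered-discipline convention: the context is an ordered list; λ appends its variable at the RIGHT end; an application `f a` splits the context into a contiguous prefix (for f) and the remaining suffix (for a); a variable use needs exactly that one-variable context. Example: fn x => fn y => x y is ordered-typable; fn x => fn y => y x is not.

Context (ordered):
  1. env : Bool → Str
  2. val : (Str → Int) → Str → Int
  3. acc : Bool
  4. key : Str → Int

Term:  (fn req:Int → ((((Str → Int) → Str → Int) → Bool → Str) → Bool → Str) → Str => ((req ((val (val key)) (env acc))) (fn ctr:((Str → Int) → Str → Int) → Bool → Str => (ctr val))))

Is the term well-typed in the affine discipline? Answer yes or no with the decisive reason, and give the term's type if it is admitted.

no — needs contraction — val ×3
counts: env=1; val=3; acc=1; key=1; req (λ-bound)=1; ctr (λ-bound)=1
left-to-right use order: req, val, val, key, env, acc, ctr, val
typing: well-typed — term : (Int → ((((Str → Int) → Str → Int) → Bool → Str) → Bool → Str) → Str) → Str
across the five disciplines: ordered ✗, linear ✗, affine ✗, relevant ✓, unrestricted ✓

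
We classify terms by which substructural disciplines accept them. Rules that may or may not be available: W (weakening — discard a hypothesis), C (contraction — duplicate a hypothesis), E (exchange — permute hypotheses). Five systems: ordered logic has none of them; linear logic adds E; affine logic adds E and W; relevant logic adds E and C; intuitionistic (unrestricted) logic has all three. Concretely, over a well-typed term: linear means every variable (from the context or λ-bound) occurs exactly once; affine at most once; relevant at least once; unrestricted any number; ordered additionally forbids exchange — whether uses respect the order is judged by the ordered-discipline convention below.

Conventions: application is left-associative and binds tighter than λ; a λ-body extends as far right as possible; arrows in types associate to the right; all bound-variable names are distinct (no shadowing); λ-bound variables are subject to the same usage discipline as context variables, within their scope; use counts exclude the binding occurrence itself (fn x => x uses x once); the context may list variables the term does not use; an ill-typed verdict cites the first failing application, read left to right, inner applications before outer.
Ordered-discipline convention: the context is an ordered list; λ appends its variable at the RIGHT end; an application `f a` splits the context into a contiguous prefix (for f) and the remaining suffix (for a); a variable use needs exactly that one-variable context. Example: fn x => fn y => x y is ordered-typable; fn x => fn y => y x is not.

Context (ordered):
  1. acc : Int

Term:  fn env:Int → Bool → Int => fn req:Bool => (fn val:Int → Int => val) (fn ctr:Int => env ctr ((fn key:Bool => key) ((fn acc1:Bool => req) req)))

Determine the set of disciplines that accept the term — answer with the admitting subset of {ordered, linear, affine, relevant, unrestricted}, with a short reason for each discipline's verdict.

admitted in: unrestricted
usage: acc: 0×; env (λ-bound): 1×; req (λ-bound): 2×; val (λ-bound): 1×; ctr (λ-bound): 1×; key (λ-bound): 1×; acc1 (λ-bound): 0×
uses in reading order: val, env, ctr, key, req, req
typing: well-typed — term : (Int → Bool → Int) → Bool → Int → Int
ordered ✗ (needs contraction — req ×2; acc, acc1 never used (weakening))
linear ✗ (needs contraction — req ×2; acc, acc1 never used (weakening))
affine ✗ (needs contraction — req ×2)
relevant ✗ (acc, acc1 never used (weakening))
unrestricted ✓ (typability at (Int → Bool → Int) → Bool → Int → Int is all that's needed)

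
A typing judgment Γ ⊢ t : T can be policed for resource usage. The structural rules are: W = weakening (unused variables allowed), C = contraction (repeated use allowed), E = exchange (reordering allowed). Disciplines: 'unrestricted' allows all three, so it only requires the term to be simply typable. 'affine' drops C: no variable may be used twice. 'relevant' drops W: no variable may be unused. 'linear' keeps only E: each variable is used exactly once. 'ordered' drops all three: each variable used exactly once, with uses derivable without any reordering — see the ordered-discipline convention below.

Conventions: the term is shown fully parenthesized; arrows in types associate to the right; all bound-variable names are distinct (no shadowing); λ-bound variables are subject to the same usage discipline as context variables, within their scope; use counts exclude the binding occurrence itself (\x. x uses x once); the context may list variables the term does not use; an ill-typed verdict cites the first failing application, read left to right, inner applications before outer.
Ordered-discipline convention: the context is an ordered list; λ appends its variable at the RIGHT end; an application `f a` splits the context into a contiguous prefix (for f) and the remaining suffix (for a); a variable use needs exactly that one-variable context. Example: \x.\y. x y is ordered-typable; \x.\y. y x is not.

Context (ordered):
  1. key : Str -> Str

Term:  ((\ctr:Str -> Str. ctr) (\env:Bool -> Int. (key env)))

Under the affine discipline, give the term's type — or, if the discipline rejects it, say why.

not well-typed under affine — a type mismatch blocks all five
counts: key=1, ctr (bound)=1, env (bound)=1
order of uses: ctr, key, env
typing: ill-typed: a function awaiting Str gets Bool -> Int
summary: ordered ✗; linear ✗; affine ✗; relevant ✗; unrestricted ✗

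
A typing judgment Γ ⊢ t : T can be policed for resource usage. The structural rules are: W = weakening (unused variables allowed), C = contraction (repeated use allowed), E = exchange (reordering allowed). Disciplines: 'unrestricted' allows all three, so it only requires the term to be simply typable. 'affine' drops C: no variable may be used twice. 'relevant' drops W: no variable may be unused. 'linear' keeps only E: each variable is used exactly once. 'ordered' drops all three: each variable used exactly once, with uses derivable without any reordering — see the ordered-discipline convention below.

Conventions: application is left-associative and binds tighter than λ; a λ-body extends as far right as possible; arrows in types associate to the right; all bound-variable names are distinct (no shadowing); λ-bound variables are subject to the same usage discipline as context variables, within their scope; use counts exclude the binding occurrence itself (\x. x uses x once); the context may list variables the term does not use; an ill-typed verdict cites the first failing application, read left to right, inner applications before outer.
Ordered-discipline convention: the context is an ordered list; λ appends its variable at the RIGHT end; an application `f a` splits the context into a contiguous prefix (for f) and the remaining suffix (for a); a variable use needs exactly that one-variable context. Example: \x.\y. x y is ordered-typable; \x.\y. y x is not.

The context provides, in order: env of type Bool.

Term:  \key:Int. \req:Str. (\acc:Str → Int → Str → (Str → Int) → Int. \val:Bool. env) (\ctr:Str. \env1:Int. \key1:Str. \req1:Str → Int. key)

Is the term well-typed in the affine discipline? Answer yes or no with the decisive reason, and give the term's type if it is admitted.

yes — none of env, key, req, acc, val, ctr, env1, key1, req1 used more than once; term : Int → Str → Bool → Bool
counts: env ×1, key (bound) ×1, req (bound) ×0, acc (bound) ×0, val (bound) ×0, ctr (bound) ×0, env1 (bound) ×0, key1 (bound) ×0, req1 (bound) ×0
use order (left to right): env, key
typing: the term checks, with type Int → Str → Bool → Bool
per-discipline verdicts: ordered ✗ | linear ✗ | affine ✓ | relevant ✗ | unrestricted ✓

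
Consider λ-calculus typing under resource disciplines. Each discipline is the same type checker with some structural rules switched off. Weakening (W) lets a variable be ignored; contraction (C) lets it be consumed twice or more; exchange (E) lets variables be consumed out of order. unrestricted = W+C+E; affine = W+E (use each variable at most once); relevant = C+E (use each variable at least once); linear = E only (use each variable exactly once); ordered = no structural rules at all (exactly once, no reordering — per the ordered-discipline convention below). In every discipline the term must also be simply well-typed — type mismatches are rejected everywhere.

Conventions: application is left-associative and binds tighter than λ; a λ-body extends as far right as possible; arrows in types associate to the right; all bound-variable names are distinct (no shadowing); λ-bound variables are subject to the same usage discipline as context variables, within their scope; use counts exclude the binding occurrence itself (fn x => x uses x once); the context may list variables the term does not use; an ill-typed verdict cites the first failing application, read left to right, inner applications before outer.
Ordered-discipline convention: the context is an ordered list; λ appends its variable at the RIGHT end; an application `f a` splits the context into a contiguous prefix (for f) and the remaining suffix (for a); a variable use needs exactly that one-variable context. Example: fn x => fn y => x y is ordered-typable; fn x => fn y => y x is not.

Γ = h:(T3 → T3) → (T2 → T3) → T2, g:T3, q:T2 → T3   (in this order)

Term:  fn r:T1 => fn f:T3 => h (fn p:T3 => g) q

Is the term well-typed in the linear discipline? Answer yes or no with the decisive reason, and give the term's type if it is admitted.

no — needs weakening: r, f, p unused
usage: h=1, g=1, q=1, r (bound)=0, f (bound)=0, p (bound)=0
left-to-right use order: h, g, q
typing: well-typed — term : T1 → T3 → T2
summary: ordered ✗; linear ✗; affine ✓; relevant ✗; unrestricted ✓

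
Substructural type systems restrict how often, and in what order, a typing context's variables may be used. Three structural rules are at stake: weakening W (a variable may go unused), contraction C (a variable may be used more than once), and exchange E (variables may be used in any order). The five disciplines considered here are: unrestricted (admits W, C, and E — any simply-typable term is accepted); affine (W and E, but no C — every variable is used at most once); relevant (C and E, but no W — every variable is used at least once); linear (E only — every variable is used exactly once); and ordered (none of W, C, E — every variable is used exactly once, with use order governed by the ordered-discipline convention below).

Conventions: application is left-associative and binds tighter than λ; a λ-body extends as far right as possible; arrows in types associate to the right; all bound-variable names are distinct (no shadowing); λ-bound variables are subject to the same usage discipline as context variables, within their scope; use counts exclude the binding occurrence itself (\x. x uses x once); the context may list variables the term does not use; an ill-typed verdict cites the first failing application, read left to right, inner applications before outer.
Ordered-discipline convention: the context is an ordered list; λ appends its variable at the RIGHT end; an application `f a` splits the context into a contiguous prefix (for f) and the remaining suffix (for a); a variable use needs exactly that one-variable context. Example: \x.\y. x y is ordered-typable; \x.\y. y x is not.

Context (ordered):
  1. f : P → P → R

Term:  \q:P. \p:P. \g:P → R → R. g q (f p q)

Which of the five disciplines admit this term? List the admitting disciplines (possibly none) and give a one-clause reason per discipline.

admitted in: relevant, unrestricted
variable uses: f=1; q [bound]=2; p [bound]=1; g [bound]=1
uses in reading order: g, q, f, p, q
typing: the term checks, with type P → P → (P → R → R) → R
ordered ✗ (q ×2 used more than once (contraction))
linear ✗ (q ×2 used more than once (contraction))
affine ✗ (q ×2 used more than once (contraction))
relevant ✓ (every one of f, q, p, g appears)
unrestricted ✓ (type-checks (P → P → (P → R → R) → R) and nothing is barred)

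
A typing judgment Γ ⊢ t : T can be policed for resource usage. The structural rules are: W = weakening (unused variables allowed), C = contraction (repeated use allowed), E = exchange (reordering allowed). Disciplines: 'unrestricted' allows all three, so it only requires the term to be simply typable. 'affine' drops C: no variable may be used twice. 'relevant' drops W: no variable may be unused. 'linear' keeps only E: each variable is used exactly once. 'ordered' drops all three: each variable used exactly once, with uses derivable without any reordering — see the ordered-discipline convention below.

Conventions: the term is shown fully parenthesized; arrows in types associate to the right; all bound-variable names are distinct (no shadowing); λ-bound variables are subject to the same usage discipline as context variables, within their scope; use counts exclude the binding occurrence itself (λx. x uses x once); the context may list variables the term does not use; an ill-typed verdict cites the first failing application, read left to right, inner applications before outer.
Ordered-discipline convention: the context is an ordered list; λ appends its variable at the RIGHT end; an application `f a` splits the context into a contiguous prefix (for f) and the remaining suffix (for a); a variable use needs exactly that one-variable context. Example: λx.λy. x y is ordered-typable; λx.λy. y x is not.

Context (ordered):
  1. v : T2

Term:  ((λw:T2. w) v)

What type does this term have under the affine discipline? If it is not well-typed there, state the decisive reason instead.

term : T2
variable uses: v ×1, w (bound) ×1
left-to-right use order: w, v
typing: well-typed at T2
all disciplines: ordered ✓ · linear ✓ · affine ✓ · relevant ✓ · unrestricted ✓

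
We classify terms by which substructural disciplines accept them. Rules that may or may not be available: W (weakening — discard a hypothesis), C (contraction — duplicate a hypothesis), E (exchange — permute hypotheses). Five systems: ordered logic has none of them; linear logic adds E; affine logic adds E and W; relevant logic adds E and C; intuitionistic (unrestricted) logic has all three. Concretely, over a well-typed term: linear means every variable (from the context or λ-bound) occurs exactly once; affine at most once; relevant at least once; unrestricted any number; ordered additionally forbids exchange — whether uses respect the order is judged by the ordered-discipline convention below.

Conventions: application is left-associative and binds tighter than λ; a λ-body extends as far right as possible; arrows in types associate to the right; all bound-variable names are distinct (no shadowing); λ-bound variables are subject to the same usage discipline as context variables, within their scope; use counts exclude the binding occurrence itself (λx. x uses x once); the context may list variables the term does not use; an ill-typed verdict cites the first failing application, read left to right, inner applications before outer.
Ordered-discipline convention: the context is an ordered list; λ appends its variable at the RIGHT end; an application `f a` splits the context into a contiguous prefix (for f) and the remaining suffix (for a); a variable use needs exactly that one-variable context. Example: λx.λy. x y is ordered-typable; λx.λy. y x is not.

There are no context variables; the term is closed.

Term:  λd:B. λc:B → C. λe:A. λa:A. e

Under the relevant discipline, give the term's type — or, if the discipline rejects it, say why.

not well-typed under relevant — d, c, a left unused
counts: d (bound) ×0; c (bound) ×0; e (bound) ×1; a (bound) ×0
order of uses: e
typing: the term checks, with type B → (B → C) → A → A → A
per-discipline verdicts: ordered ✗ | linear ✗ | affine ✓ | relevant ✗ | unrestricted ✓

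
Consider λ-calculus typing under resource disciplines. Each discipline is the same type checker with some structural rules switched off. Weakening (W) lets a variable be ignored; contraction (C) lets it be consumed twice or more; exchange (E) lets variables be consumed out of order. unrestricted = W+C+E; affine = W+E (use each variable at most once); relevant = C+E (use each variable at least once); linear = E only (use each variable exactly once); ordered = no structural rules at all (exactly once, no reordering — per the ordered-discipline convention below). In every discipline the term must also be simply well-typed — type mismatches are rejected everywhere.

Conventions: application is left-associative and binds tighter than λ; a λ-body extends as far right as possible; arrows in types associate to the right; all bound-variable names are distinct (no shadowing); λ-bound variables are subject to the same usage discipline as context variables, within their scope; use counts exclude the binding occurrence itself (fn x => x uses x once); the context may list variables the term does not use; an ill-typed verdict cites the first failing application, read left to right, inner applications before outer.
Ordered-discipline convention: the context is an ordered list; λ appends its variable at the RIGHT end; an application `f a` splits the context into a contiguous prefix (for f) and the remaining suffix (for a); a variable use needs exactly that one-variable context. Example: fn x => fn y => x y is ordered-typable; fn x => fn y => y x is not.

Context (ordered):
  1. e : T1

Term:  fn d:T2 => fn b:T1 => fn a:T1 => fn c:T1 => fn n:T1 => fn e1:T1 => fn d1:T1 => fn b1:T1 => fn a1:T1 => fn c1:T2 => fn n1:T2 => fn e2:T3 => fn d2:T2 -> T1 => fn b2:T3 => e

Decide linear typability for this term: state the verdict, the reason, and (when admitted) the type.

no — d, b, a, c, n, e1, d1, b1, a1, c1, n1, e2, d2, b2 left unused
usage: e: 1; d (λ-bound): 0; b (λ-bound): 0; a (λ-bound): 0; c (λ-bound): 0; n (λ-bound): 0; e1 (λ-bound): 0; d1 (λ-bound): 0; b1 (λ-bound): 0; a1 (λ-bound): 0; c1 (λ-bound): 0; n1 (λ-bound): 0; e2 (λ-bound): 0; d2 (λ-bound): 0; b2 (λ-bound): 0
uses in reading order: e
typing: well-typed at T2 -> T1 -> T1 -> T1 -> T1 -> T1 -> T1 -> T1 -> T1 -> T2 -> T2 -> T3 -> (T2 -> T1) -> T3 -> T1
across the five disciplines: ordered ✗ · linear ✗ · affine ✓ · relevant ✗ · unrestricted ✓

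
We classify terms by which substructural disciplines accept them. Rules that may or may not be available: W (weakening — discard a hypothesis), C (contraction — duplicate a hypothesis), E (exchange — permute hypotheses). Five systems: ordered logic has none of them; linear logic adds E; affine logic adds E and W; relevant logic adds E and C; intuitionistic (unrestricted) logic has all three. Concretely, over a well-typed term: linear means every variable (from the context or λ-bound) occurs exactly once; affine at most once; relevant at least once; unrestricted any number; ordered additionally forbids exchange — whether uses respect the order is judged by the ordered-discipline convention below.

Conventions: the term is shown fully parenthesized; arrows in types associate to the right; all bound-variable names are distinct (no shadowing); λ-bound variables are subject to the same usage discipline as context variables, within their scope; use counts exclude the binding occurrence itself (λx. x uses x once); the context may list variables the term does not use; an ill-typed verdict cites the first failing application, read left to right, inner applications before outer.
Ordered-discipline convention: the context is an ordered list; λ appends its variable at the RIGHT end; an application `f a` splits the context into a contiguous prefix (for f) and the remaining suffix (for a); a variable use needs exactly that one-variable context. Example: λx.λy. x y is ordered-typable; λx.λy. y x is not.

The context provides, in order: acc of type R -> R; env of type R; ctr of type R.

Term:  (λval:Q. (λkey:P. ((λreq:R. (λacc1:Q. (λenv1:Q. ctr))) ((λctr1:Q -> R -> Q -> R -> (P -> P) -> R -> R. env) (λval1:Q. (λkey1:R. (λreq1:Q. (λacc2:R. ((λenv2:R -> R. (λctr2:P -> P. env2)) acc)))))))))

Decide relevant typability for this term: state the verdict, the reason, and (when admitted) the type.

no — val, key, req, acc1, env1, ctr1, val1, key1, req1, acc2, ctr2 left unused
usage: acc ×1, env ×1, ctr ×1, val [bound] ×0, key [bound] ×0, req [bound] ×0, acc1 [bound] ×0, env1 [bound] ×0, ctr1 [bound] ×0, val1 [bound] ×0, key1 [bound] ×0, req1 [bound] ×0, acc2 [bound] ×0, env2 [bound] ×1, ctr2 [bound] ×0
order of uses: ctr, env, env2, acc
typing: well-typed — term : Q -> P -> Q -> Q -> R
summary: ordered ✗, linear ✗, affine ✓, relevant ✗, unrestricted ✓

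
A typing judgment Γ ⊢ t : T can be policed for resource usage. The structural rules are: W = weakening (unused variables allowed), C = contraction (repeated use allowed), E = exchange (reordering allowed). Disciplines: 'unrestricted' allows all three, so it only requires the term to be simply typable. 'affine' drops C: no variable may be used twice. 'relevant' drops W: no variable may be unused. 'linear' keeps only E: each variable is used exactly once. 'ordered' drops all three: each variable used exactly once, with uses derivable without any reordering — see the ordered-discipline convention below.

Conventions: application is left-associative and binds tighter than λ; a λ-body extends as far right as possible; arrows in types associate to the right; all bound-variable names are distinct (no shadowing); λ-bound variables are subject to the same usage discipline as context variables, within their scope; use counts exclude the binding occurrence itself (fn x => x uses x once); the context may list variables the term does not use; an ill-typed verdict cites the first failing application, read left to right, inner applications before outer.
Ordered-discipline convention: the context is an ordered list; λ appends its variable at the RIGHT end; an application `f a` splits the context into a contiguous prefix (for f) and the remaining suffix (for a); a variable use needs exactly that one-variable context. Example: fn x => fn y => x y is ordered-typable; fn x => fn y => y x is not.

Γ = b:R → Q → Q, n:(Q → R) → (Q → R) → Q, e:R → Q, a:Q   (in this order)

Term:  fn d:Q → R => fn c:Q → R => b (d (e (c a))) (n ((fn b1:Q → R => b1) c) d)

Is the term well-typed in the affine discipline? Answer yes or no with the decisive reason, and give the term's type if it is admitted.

no — needs contraction — d ×2, c ×2
variable uses: b: 1, n: 1, e: 1, a: 1, d [bound]: 2, c [bound]: 2, b1 [bound]: 1
uses in reading order: b, d, e, c, a, n, b1, c, d
typing: well-typed — term : (Q → R) → (Q → R) → Q
per-discipline verdicts: ordered ✗; linear ✗; affine ✗; relevant ✓; unrestricted ✓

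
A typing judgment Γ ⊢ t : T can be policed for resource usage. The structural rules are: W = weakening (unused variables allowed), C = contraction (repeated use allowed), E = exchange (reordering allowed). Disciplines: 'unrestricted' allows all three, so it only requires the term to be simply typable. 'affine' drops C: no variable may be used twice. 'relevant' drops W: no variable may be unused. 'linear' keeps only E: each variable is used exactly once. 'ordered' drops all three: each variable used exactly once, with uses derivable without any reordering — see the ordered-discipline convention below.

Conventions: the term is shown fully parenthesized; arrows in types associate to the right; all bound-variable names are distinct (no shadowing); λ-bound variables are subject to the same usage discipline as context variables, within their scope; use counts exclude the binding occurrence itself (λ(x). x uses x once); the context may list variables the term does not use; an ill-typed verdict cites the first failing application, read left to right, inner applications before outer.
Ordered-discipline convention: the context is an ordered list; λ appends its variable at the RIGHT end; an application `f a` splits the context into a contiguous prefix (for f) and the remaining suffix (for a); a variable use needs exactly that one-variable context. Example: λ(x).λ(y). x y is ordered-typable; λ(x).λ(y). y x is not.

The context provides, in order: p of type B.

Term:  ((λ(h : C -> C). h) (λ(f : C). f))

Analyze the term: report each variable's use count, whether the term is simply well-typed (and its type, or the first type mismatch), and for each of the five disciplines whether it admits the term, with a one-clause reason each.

use counts: p: 0×; h (λ-bound): 1×; f (λ-bound): 1×
left-to-right use order: h, f
typing: the term checks, with type C -> C
ordered: ✗ — p left unused
linear: ✗ — p left unused
affine: ✓ — at most one use each (p, h, f)
relevant: ✗ — p left unused
unrestricted: ✓ — type-checks (C -> C) and nothing is barred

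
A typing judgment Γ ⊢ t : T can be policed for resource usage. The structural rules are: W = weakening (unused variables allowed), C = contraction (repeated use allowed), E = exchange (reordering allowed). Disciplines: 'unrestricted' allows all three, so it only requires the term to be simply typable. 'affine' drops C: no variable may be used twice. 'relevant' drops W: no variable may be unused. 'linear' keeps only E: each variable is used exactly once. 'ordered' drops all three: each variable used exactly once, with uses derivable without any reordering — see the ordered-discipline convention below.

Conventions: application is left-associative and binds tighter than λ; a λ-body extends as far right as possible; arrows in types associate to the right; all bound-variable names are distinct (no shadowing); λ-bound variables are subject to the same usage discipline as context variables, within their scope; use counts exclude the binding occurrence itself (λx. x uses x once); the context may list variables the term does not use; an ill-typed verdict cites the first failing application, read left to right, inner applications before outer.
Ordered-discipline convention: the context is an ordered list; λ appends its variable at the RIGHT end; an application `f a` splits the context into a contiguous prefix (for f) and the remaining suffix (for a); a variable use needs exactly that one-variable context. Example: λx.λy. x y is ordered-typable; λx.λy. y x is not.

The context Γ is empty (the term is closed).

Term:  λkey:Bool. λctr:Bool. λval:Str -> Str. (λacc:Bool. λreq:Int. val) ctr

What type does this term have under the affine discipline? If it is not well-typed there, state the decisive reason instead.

term : Bool -> Bool -> (Str -> Str) -> Int -> Str -> Str
variable uses: key (bound): 0×, ctr (bound): 1×, val (bound): 1×, acc (bound): 0×, req (bound): 0×
uses in reading order: val, ctr
typing: well-typed — term : Bool -> Bool -> (Str -> Str) -> Int -> Str -> Str
summary: ordered ✗; linear ✗; affine ✓; relevant ✗; unrestricted ✓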